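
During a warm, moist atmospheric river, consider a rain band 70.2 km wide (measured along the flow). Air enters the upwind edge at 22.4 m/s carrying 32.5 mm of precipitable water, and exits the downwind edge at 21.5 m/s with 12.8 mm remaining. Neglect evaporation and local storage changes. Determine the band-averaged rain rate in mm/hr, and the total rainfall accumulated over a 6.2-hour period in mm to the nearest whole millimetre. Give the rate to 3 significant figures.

R ≈ 23.2 mm/hr; total ≈ 144 mm

Column moisture flux per unit crosswind length is F = V × PW.
Inflow: F_in = 22.4 × 32.5 = 728 mm·m/s
Outflow: F_out = 21.5 × 12.8 = 275.2 mm·m/s
Steady-state rate R = (F_in − F_out)/L = (728 − 275.2) / 70200 m = 6.450e-03 mm/s.
R = 6.450e-03 × 3600 = 23.2 mm/hr.
Over 6.2 h: total = 23.2 × 6.2 = 143.84 ≈ 144 mm.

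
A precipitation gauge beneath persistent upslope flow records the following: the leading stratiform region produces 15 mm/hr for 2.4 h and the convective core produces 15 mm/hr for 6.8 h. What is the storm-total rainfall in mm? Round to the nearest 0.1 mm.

Total = Σ Rᵢ Δtᵢ = 15 × 2.4 + 15 × 6.8
      = 36 + 102 = 138.0 mm.

total ≈ 138.0 mm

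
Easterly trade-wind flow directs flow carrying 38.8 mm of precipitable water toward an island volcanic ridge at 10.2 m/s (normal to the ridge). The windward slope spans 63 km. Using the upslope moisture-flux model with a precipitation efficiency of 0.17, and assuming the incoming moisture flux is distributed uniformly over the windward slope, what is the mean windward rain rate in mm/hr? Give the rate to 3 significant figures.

R ≈ 3.84 mm/hr

Incoming column moisture flux per unit ridge length: F = V × PW = 10.2 × 38.8 = 395.76 mm·m/s.
Spread over the 63 km slope with efficiency ε = 0.17: R = ε·F/W = 0.17 × 395.76 / 63000 m = 1.068e-03 mm/s.
R = 1.068e-03 × 3600 = 3.84 mm/hr.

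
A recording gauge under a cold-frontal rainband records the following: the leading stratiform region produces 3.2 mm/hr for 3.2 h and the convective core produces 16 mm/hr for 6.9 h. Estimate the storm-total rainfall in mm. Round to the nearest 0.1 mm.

Total = Σ Rᵢ Δtᵢ = 3.2 × 3.2 + 16 × 6.9
      = 10.24 + 110.4 = 120.6 mm.

total ≈ 120.6 mm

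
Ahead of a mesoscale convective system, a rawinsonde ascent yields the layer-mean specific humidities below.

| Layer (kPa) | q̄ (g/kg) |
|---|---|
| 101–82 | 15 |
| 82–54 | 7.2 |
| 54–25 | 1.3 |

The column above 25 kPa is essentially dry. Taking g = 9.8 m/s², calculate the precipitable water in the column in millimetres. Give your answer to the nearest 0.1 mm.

PW ≈ 53.5 mm

Precipitable water is the column-integrated vapour mass per unit area: PW = (1/g) Σ q̄ Δp, with q in kg/kg and Δp in Pa (1 kg/m² of water = 1 mm).
Layer 101–82 kPa: Δp = 190 hPa = 19000 Pa, q̄ = 0.015 kg/kg → 0.015 × 19000 / 9.8 = 29.08 mm
Layer 82–54 kPa: Δp = 280 hPa = 28000 Pa, q̄ = 0.0072 kg/kg → 0.0072 × 28000 / 9.8 = 20.57 mm
Layer 54–25 kPa: Δp = 290 hPa = 29000 Pa, q̄ = 0.0013 kg/kg → 0.0013 × 29000 / 9.8 = 3.85 mm
PW = 29.08 + 20.57 + 3.85 = 53.50 ≈ 53.5 mm.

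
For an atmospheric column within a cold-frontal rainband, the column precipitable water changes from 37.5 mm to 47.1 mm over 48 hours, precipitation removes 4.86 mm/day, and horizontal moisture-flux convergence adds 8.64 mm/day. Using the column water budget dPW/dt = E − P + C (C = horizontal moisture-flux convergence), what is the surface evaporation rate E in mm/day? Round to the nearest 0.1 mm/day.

E ≈ 1.0 mm/day

dPW/dt = (47.1 − 37.5) mm / (48/24 day) = +4.800 mm/day.
E = dPW/dt + P − C = (+4.800) + 4.86 − (8.64) = 1.0 mm/day.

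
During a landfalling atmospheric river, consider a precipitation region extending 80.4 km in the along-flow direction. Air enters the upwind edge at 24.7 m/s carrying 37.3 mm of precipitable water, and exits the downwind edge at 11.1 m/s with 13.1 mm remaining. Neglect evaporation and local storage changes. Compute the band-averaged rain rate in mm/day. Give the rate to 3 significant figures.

R ≈ 834 mm/day

Column moisture flux per unit crosswind length is F = V × PW.
Inflow: F_in = 24.7 × 37.3 = 921.31 mm·m/s
Outflow: F_out = 11.1 × 13.1 = 145.41 mm·m/s
Steady-state rate R = (F_in − F_out)/L = (921.31 − 145.41) / 80400 m = 9.650e-03 mm/s.
R = 9.650e-03 × 3600 × 24 = 834 mm/day.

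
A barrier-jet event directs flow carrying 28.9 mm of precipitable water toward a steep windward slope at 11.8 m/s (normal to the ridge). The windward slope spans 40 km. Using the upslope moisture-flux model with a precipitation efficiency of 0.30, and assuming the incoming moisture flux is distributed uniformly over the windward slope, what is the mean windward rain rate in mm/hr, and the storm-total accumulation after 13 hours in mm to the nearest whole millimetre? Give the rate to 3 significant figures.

Incoming column moisture flux per unit ridge length: F = V × PW = 11.8 × 28.9 = 341.02 mm·m/s.
Spread over the 40 km slope with efficiency ε = 0.30: R = ε·F/W = 0.30 × 341.02 / 40000 m = 2.558e-03 mm/s.
R = 2.558e-03 × 3600 = 9.21 mm/hr.
Over 13 h: total = 9.21 × 13 = 119.73 ≈ 120 mm.

R ≈ 9.21 mm/hr; total ≈ 120 mm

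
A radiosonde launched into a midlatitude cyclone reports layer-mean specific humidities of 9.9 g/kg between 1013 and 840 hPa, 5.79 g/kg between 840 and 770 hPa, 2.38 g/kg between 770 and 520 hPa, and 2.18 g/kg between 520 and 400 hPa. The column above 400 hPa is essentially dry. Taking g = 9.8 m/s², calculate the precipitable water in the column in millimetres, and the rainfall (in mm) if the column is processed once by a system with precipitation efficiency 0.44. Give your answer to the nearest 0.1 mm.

Precipitable water is the column-integrated vapour mass per unit area: PW = (1/g) Σ q̄ Δp, with q in kg/kg and Δp in Pa (1 kg/m² of water = 1 mm).
Layer 1013–840 hPa: Δp = 173 hPa = 17300 Pa, q̄ = 0.0099 kg/kg → 0.0099 × 17300 / 9.8 = 17.48 mm
Layer 840–770 hPa: Δp = 70 hPa = 7000 Pa, q̄ = 0.00579 kg/kg → 0.00579 × 7000 / 9.8 = 4.14 mm
Layer 770–520 hPa: Δp = 250 hPa = 25000 Pa, q̄ = 0.00238 kg/kg → 0.00238 × 25000 / 9.8 = 6.07 mm
Layer 520–400 hPa: Δp = 120 hPa = 12000 Pa, q̄ = 0.00218 kg/kg → 0.00218 × 12000 / 9.8 = 2.67 mm
PW = 17.48 + 4.14 + 6.07 + 2.67 = 30.36 ≈ 30.4 mm.
Rainfall = ε × PW = 0.44 × 30.4 = 13.4 mm.

PW ≈ 30.4 mm; rainfall ≈ 13.4 mm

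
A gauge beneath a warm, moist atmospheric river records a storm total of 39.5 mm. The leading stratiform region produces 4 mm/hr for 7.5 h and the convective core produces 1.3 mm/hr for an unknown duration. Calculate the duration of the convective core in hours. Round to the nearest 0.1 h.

Known phases: 4 × 7.5 = 30 mm.
Remaining depth = 39.5 − 30 = 9.5 mm.
Duration = 9.5 / 1.3 = 7.3 h.

duration ≈ 7.3 h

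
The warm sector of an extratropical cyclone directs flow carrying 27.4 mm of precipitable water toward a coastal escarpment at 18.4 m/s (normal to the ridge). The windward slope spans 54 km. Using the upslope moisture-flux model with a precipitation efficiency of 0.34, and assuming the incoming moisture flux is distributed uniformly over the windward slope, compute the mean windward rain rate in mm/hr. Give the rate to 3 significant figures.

Incoming column moisture flux per unit ridge length: F = V × PW = 18.4 × 27.4 = 504.16 mm·m/s.
Spread over the 54 km slope with efficiency ε = 0.34: R = ε·F/W = 0.34 × 504.16 / 54000 m = 3.174e-03 mm/s.
R = 3.174e-03 × 3600 = 11.4 mm/hr.

R ≈ 11.4 mm/hr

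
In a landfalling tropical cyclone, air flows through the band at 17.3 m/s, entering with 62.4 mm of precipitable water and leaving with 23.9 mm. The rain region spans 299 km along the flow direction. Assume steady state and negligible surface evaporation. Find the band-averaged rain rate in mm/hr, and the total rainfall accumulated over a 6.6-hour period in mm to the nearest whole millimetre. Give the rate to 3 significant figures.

R ≈ 8.02 mm/hr; total ≈ 53 mm

Column moisture flux per unit crosswind length is F = V × PW.
Inflow: F_in = 17.3 × 62.4 = 1079.52 mm·m/s
Outflow: F_out = 17.3 × 23.9 = 413.47 mm·m/s
Steady-state rate R = (F_in − F_out)/L = (1079.52 − 413.47) / 299000 m = 2.228e-03 mm/s.
R = 2.228e-03 × 3600 = 8.02 mm/hr.
Over 6.6 h: total = 8.02 × 6.6 = 52.932 ≈ 53 mm.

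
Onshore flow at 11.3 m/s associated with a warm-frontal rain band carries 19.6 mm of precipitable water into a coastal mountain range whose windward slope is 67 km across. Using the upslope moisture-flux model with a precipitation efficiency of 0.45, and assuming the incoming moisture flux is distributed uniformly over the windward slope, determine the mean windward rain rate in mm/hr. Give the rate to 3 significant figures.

R ≈ 5.36 mm/hr

Incoming column moisture flux per unit ridge length: F = V × PW = 11.3 × 19.6 = 221.48 mm·m/s.
Spread over the 67 km slope with efficiency ε = 0.45: R = ε·F/W = 0.45 × 221.48 / 67000 m = 1.488e-03 mm/s.
R = 1.488e-03 × 3600 = 5.36 mm/hr.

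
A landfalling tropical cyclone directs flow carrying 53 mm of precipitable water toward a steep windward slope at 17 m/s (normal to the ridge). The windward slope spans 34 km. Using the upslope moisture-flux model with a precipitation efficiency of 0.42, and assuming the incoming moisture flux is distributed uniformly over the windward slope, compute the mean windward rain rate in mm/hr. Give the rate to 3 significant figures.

R ≈ 40.1 mm/hr

Incoming column moisture flux per unit ridge length: F = V × PW = 17 × 53 = 901 mm·m/s.
Spread over the 34 km slope with efficiency ε = 0.42: R = ε·F/W = 0.42 × 901 / 34000 m = 1.113e-02 mm/s.
R = 1.113e-02 × 3600 = 40.1 mm/hr.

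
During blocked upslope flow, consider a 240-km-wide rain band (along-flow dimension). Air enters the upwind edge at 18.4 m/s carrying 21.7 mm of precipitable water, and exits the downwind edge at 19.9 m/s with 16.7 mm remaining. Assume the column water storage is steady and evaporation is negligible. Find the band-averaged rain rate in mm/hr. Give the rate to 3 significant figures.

Column moisture flux per unit crosswind length is F = V × PW.
Inflow: F_in = 18.4 × 21.7 = 399.28 mm·m/s
Outflow: F_out = 19.9 × 16.7 = 332.33 mm·m/s
Steady-state rate R = (F_in − F_out)/L = (399.28 − 332.33) / 240000 m = 2.790e-04 mm/s.
R = 2.790e-04 × 3600 = 1.00 mm/hr.

R ≈ 1.00 mm/hr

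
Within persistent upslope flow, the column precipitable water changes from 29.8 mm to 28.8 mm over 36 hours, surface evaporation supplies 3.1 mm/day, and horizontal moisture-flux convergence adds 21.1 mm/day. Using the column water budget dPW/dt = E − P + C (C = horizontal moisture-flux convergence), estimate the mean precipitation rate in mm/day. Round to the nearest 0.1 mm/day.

dPW/dt = (28.8 − 29.8) mm / (36/24 day) = -0.667 mm/day.
P = E + C − dPW/dt = 3.1 + (21.1) − (-0.667) = 24.9 mm/day.

P ≈ 24.9 mm/day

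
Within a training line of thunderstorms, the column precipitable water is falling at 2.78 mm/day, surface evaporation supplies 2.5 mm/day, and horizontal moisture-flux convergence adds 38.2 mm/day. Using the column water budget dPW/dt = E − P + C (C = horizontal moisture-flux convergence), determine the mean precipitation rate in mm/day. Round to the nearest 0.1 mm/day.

P ≈ 43.5 mm/day

dPW/dt = -2.78 mm/day.
P = E + C − dPW/dt = 2.5 + (38.2) − (-2.78) = 43.5 mm/day.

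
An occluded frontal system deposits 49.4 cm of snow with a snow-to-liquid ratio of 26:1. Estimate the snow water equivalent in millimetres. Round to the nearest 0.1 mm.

SWE ≈ 19.0 mm

SWE = snow depth / ratio = 49.4 cm / 26 = 1.900 cm = 19.0 mm.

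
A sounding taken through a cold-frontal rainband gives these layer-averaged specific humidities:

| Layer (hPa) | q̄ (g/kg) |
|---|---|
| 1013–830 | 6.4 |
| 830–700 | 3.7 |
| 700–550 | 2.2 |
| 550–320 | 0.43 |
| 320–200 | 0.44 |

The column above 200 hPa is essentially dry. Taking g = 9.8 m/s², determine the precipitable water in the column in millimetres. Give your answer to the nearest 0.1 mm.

Precipitable water is the column-integrated vapour mass per unit area: PW = (1/g) Σ q̄ Δp, with q in kg/kg and Δp in Pa (1 kg/m² of water = 1 mm).
Layer 1013–830 hPa: Δp = 183 hPa = 18300 Pa, q̄ = 0.0064 kg/kg → 0.0064 × 18300 / 9.8 = 11.95 mm
Layer 830–700 hPa: Δp = 130 hPa = 13000 Pa, q̄ = 0.0037 kg/kg → 0.0037 × 13000 / 9.8 = 4.91 mm
Layer 700–550 hPa: Δp = 150 hPa = 15000 Pa, q̄ = 0.0022 kg/kg → 0.0022 × 15000 / 9.8 = 3.37 mm
Layer 550–320 hPa: Δp = 230 hPa = 23000 Pa, q̄ = 0.00043 kg/kg → 0.00043 × 23000 / 9.8 = 1.01 mm
Layer 320–200 hPa: Δp = 120 hPa = 12000 Pa, q̄ = 0.00044 kg/kg → 0.00044 × 12000 / 9.8 = 0.54 mm
PW = 11.95 + 4.91 + 3.37 + 1.01 + 0.54 = 21.78 ≈ 21.8 mm.

PW ≈ 21.8 mm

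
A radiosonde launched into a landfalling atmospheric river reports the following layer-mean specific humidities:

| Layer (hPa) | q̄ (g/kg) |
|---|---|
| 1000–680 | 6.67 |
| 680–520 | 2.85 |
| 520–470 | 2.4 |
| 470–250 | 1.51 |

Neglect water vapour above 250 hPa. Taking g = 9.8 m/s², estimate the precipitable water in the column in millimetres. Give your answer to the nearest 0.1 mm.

PW ≈ 31.0 mm

Precipitable water is the column-integrated vapour mass per unit area: PW = (1/g) Σ q̄ Δp, with q in kg/kg and Δp in Pa (1 kg/m² of water = 1 mm).
Layer 1000–680 hPa: Δp = 320 hPa = 32000 Pa, q̄ = 0.00667 kg/kg → 0.00667 × 32000 / 9.8 = 21.78 mm
Layer 680–520 hPa: Δp = 160 hPa = 16000 Pa, q̄ = 0.00285 kg/kg → 0.00285 × 16000 / 9.8 = 4.65 mm
Layer 520–470 hPa: Δp = 50 hPa = 5000 Pa, q̄ = 0.0024 kg/kg → 0.0024 × 5000 / 9.8 = 1.22 mm
Layer 470–250 hPa: Δp = 220 hPa = 22000 Pa, q̄ = 0.00151 kg/kg → 0.00151 × 22000 / 9.8 = 3.39 mm
PW = 21.78 + 4.65 + 1.22 + 3.39 = 31.04 ≈ 31.0 mm.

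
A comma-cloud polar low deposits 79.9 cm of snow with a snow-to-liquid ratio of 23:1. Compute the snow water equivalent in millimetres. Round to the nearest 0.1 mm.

SWE = snow depth / ratio = 79.9 cm / 23 = 3.474 cm = 34.7 mm.

SWE ≈ 34.7 mm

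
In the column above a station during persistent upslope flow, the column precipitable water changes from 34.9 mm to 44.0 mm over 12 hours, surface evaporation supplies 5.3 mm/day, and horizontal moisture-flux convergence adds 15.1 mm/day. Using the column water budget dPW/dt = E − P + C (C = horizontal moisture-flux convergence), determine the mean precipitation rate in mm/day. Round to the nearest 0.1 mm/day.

P ≈ 2.2 mm/day

dPW/dt = (44.0 − 34.9) mm / (12/24 day) = +18.200 mm/day.
P = E + C − dPW/dt = 5.3 + (15.1) − (+18.200) = 2.2 mm/day.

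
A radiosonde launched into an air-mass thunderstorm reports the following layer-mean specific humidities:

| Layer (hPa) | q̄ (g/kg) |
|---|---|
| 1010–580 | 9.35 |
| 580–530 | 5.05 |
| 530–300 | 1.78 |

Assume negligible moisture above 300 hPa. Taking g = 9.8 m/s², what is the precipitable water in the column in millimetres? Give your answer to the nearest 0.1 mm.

Precipitable water is the column-integrated vapour mass per unit area: PW = (1/g) Σ q̄ Δp, with q in kg/kg and Δp in Pa (1 kg/m² of water = 1 mm).
Layer 1010–580 hPa: Δp = 430 hPa = 43000 Pa, q̄ = 0.00935 kg/kg → 0.00935 × 43000 / 9.8 = 41.03 mm
Layer 580–530 hPa: Δp = 50 hPa = 5000 Pa, q̄ = 0.00505 kg/kg → 0.00505 × 5000 / 9.8 = 2.58 mm
Layer 530–300 hPa: Δp = 230 hPa = 23000 Pa, q̄ = 0.00178 kg/kg → 0.00178 × 23000 / 9.8 = 4.18 mm
PW = 41.03 + 2.58 + 4.18 = 47.79 ≈ 47.8 mm.

PW ≈ 47.8 mm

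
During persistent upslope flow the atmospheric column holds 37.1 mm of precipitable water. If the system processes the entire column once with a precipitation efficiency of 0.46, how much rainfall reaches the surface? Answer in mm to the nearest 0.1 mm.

Rainfall = ε × PW = 0.46 × 37.1 = 17.1 mm.

rainfall ≈ 17.1 mm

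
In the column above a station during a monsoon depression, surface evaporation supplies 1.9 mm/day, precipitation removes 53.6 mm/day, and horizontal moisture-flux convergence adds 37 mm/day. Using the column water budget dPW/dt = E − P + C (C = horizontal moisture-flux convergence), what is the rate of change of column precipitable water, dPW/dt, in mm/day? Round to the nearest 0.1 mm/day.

dPW/dt ≈ -14.7 mm/day

dPW/dt = E − P + C = 1.9 − 53.6 + (37) = -14.7 mm/day.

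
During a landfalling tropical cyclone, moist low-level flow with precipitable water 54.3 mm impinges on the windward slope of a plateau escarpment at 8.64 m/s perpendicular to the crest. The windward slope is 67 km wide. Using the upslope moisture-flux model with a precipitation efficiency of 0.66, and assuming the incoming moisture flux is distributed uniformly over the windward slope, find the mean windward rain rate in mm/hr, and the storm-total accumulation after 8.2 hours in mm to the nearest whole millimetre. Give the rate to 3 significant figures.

Incoming column moisture flux per unit ridge length: F = V × PW = 8.64 × 54.3 = 469.152 mm·m/s.
Spread over the 67 km slope with efficiency ε = 0.66: R = ε·F/W = 0.66 × 469.152 / 67000 m = 4.621e-03 mm/s.
R = 4.621e-03 × 3600 = 16.6 mm/hr.
Over 8.2 h: total = 16.6 × 8.2 = 136.12 ≈ 136 mm.

R ≈ 16.6 mm/hr; total ≈ 136 mm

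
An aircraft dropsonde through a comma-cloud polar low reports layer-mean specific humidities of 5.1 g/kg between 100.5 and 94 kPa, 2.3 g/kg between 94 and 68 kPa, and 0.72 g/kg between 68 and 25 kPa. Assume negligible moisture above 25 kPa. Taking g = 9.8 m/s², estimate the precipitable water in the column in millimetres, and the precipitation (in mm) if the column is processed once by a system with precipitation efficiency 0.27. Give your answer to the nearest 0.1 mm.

Precipitable water is the column-integrated vapour mass per unit area: PW = (1/g) Σ q̄ Δp, with q in kg/kg and Δp in Pa (1 kg/m² of water = 1 mm).
Layer 100.5–94 kPa: Δp = 65 hPa = 6500 Pa, q̄ = 0.0051 kg/kg → 0.0051 × 6500 / 9.8 = 3.38 mm
Layer 94–68 kPa: Δp = 260 hPa = 26000 Pa, q̄ = 0.0023 kg/kg → 0.0023 × 26000 / 9.8 = 6.10 mm
Layer 68–25 kPa: Δp = 430 hPa = 43000 Pa, q̄ = 0.00072 kg/kg → 0.00072 × 43000 / 9.8 = 3.16 mm
PW = 3.38 + 6.10 + 3.16 = 12.64 ≈ 12.6 mm.
Precipitation = ε × PW = 0.27 × 12.6 = 3.4 mm.

PW ≈ 12.6 mm; precipitation ≈ 3.4 mm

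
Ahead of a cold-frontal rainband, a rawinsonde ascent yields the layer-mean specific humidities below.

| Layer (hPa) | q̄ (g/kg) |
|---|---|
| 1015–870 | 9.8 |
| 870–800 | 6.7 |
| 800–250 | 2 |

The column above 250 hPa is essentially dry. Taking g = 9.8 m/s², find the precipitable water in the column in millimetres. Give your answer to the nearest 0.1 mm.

Precipitable water is the column-integrated vapour mass per unit area: PW = (1/g) Σ q̄ Δp, with q in kg/kg and Δp in Pa (1 kg/m² of water = 1 mm).
Layer 1015–870 hPa: Δp = 145 hPa = 14500 Pa, q̄ = 0.0098 kg/kg → 0.0098 × 14500 / 9.8 = 14.50 mm
Layer 870–800 hPa: Δp = 70 hPa = 7000 Pa, q̄ = 0.0067 kg/kg → 0.0067 × 7000 / 9.8 = 4.79 mm
Layer 800–250 hPa: Δp = 550 hPa = 55000 Pa, q̄ = 0.002 kg/kg → 0.002 × 55000 / 9.8 = 11.22 mm
PW = 14.50 + 4.79 + 11.22 = 30.51 ≈ 30.5 mm.

PW ≈ 30.5 mm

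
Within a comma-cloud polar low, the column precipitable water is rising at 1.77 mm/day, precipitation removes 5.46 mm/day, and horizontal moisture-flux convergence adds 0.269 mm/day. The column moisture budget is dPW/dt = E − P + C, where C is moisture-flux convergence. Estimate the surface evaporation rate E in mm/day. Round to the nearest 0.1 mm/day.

dPW/dt = +1.77 mm/day.
E = dPW/dt + P − C = (+1.77) + 5.46 − (0.269) = 7.0 mm/day.

E ≈ 7.0 mm/day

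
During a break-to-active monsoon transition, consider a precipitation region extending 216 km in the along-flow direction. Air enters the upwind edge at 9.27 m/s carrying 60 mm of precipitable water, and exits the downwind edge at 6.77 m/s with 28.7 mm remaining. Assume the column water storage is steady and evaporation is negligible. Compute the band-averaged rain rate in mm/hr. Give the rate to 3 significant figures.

R ≈ 6.03 mm/hr

Column moisture flux per unit crosswind length is F = V × PW.
Inflow: F_in = 9.27 × 60 = 556.2 mm·m/s
Outflow: F_out = 6.77 × 28.7 = 194.299 mm·m/s
Steady-state rate R = (F_in − F_out)/L = (556.2 − 194.299) / 216000 m = 1.675e-03 mm/s.
R = 1.675e-03 × 3600 = 6.03 mm/hr.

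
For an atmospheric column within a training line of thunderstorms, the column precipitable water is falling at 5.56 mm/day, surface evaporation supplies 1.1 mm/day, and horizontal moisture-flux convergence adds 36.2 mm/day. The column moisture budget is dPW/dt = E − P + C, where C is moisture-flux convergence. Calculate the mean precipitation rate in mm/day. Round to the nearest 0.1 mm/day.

P ≈ 42.9 mm/day

dPW/dt = -5.56 mm/day.
P = E + C − dPW/dt = 1.1 + (36.2) − (-5.56) = 42.9 mm/day.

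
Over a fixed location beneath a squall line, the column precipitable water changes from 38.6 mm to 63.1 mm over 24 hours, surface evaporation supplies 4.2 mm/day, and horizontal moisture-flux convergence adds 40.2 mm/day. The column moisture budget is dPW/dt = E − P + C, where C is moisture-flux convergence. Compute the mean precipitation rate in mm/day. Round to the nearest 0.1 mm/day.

dPW/dt = (63.1 − 38.6) mm / (24/24 day) = +24.500 mm/day.
P = E + C − dPW/dt = 4.2 + (40.2) − (+24.500) = 19.9 mm/day.

P ≈ 19.9 mm/day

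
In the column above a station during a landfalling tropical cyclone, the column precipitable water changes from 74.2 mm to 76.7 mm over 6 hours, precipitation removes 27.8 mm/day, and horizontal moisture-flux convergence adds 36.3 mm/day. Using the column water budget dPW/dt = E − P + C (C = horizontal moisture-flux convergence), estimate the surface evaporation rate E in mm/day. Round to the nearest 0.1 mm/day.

dPW/dt = (76.7 − 74.2) mm / (6/24 day) = +10.000 mm/day.
E = dPW/dt + P − C = (+10.000) + 27.8 − (36.3) = 1.5 mm/day.

E ≈ 1.5 mm/day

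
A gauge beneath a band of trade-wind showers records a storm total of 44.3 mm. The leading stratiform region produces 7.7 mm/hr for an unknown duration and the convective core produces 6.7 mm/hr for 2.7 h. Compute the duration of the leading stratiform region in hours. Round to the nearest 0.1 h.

Known phases: 6.7 × 2.7 = 18.09 mm.
Remaining depth = 44.3 − 18.09 = 26.21 mm.
Duration = 26.21 / 7.7 = 3.4 h.

duration ≈ 3.4 h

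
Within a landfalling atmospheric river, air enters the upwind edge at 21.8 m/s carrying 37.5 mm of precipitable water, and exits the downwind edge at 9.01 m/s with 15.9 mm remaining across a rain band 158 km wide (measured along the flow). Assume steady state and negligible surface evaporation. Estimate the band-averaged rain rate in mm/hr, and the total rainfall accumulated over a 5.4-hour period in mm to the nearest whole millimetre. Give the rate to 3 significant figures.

Column moisture flux per unit crosswind length is F = V × PW.
Inflow: F_in = 21.8 × 37.5 = 817.5 mm·m/s
Outflow: F_out = 9.01 × 15.9 = 143.259 mm·m/s
Steady-state rate R = (F_in − F_out)/L = (817.5 − 143.259) / 158000 m = 4.267e-03 mm/s.
R = 4.267e-03 × 3600 = 15.4 mm/hr.
Over 5.4 h: total = 15.4 × 5.4 = 83.16 ≈ 83 mm.

R ≈ 15.4 mm/hr; total ≈ 83 mm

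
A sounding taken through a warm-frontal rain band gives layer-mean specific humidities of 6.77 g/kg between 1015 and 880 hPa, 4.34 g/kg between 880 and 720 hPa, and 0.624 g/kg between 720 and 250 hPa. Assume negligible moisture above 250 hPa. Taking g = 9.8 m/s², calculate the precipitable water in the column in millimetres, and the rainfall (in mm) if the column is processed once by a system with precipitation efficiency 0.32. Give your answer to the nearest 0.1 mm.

Precipitable water is the column-integrated vapour mass per unit area: PW = (1/g) Σ q̄ Δp, with q in kg/kg and Δp in Pa (1 kg/m² of water = 1 mm).
Layer 1015–880 hPa: Δp = 135 hPa = 13500 Pa, q̄ = 0.00677 kg/kg → 0.00677 × 13500 / 9.8 = 9.33 mm
Layer 880–720 hPa: Δp = 160 hPa = 16000 Pa, q̄ = 0.00434 kg/kg → 0.00434 × 16000 / 9.8 = 7.09 mm
Layer 720–250 hPa: Δp = 470 hPa = 47000 Pa, q̄ = 0.000624 kg/kg → 0.000624 × 47000 / 9.8 = 2.99 mm
PW = 9.33 + 7.09 + 2.99 = 19.41 ≈ 19.4 mm.
Rainfall = ε × PW = 0.32 × 19.4 = 6.2 mm.

PW ≈ 19.4 mm; rainfall ≈ 6.2 mm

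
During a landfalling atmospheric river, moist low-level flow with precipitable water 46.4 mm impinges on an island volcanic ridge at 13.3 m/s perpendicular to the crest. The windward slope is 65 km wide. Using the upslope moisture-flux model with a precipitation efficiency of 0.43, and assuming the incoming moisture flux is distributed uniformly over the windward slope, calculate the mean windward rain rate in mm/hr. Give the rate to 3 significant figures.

R ≈ 14.7 mm/hr

Incoming column moisture flux per unit ridge length: F = V × PW = 13.3 × 46.4 = 617.12 mm·m/s.
Spread over the 65 km slope with efficiency ε = 0.43: R = ε·F/W = 0.43 × 617.12 / 65000 m = 4.082e-03 mm/s.
R = 4.082e-03 × 3600 = 14.7 mm/hr.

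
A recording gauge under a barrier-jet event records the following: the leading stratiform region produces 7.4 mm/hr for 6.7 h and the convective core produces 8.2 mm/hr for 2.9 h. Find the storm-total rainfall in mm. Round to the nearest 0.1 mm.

Total = Σ Rᵢ Δtᵢ = 7.4 × 6.7 + 8.2 × 2.9
      = 49.58 + 23.78 = 73.4 mm.

total ≈ 73.4 mm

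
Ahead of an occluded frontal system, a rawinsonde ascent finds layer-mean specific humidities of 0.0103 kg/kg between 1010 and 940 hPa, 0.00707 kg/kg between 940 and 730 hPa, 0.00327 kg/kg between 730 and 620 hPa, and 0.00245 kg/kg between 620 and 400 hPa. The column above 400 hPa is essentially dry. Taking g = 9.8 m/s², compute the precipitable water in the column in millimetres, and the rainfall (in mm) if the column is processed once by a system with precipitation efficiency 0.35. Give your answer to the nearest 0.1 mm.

PW ≈ 31.7 mm; rainfall ≈ 11.1 mm

Precipitable water is the column-integrated vapour mass per unit area: PW = (1/g) Σ q̄ Δp, with q in kg/kg and Δp in Pa (1 kg/m² of water = 1 mm).
Layer 1010–940 hPa: Δp = 70 hPa = 7000 Pa, q̄ = 0.0103 kg/kg → 0.0103 × 7000 / 9.8 = 7.36 mm
Layer 940–730 hPa: Δp = 210 hPa = 21000 Pa, q̄ = 0.00707 kg/kg → 0.00707 × 21000 / 9.8 = 15.15 mm
Layer 730–620 hPa: Δp = 110 hPa = 11000 Pa, q̄ = 0.00327 kg/kg → 0.00327 × 11000 / 9.8 = 3.67 mm
Layer 620–400 hPa: Δp = 220 hPa = 22000 Pa, q̄ = 0.00245 kg/kg → 0.00245 × 22000 / 9.8 = 5.50 mm
PW = 7.36 + 15.15 + 3.67 + 5.50 = 31.68 ≈ 31.7 mm.
Rainfall = ε × PW = 0.35 × 31.7 = 11.1 mm.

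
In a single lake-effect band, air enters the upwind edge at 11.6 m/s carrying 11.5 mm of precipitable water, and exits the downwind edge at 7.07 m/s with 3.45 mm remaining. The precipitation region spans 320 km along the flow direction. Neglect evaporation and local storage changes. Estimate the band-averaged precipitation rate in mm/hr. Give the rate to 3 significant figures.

R ≈ 1.23 mm/hr

Column moisture flux per unit crosswind length is F = V × PW.
Inflow: F_in = 11.6 × 11.5 = 133.4 mm·m/s
Outflow: F_out = 7.07 × 3.45 = 24.3915 mm·m/s
Steady-state rate R = (F_in − F_out)/L = (133.4 − 24.3915) / 320000 m = 3.407e-04 mm/s.
R = 3.407e-04 × 3600 = 1.23 mm/hr.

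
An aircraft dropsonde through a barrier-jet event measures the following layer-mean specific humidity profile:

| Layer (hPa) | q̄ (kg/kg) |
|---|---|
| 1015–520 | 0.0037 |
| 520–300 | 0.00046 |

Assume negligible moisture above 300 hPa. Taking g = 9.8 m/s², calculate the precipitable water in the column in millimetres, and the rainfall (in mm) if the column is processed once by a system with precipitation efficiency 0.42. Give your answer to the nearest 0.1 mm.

Precipitable water is the column-integrated vapour mass per unit area: PW = (1/g) Σ q̄ Δp, with q in kg/kg and Δp in Pa (1 kg/m² of water = 1 mm).
Layer 1015–520 hPa: Δp = 495 hPa = 49500 Pa, q̄ = 0.0037 kg/kg → 0.0037 × 49500 / 9.8 = 18.69 mm
Layer 520–300 hPa: Δp = 220 hPa = 22000 Pa, q̄ = 0.00046 kg/kg → 0.00046 × 22000 / 9.8 = 1.03 mm
PW = 18.69 + 1.03 = 19.72 ≈ 19.7 mm.
Rainfall = ε × PW = 0.42 × 19.7 = 8.3 mm.

PW ≈ 19.7 mm; rainfall ≈ 8.3 mm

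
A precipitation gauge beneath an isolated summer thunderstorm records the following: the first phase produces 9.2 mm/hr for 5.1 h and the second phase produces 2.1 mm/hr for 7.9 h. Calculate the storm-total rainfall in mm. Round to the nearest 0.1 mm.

total ≈ 63.5 mm

Total = Σ Rᵢ Δtᵢ = 9.2 × 5.1 + 2.1 × 7.9
      = 46.92 + 16.59 = 63.5 mm.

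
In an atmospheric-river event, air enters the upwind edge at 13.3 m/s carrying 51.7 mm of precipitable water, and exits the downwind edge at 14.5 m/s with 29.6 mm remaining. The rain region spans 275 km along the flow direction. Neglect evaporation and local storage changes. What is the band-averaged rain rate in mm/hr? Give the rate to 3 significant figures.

R ≈ 3.38 mm/hr

Column moisture flux per unit crosswind length is F = V × PW.
Inflow: F_in = 13.3 × 51.7 = 687.61 mm·m/s
Outflow: F_out = 14.5 × 29.6 = 429.2 mm·m/s
Steady-state rate R = (F_in − F_out)/L = (687.61 − 429.2) / 275000 m = 9.397e-04 mm/s.
R = 9.397e-04 × 3600 = 3.38 mm/hr.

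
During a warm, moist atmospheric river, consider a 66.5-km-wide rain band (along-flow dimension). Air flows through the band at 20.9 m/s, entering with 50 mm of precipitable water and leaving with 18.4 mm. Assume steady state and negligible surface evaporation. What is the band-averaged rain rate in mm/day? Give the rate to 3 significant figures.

R ≈ 858 mm/day

Column moisture flux per unit crosswind length is F = V × PW.
Inflow: F_in = 20.9 × 50 = 1045 mm·m/s
Outflow: F_out = 20.9 × 18.4 = 384.56 mm·m/s
Steady-state rate R = (F_in − F_out)/L = (1045 − 384.56) / 66500 m = 9.931e-03 mm/s.
R = 9.931e-03 × 3600 × 24 = 858 mm/day.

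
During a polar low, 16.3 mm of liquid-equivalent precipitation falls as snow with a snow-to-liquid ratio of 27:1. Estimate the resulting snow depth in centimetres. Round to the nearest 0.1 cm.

Snow depth = liquid × ratio = 16.3 mm × 27 = 440.1 mm = 44.0 cm.

snow depth ≈ 44.0 cm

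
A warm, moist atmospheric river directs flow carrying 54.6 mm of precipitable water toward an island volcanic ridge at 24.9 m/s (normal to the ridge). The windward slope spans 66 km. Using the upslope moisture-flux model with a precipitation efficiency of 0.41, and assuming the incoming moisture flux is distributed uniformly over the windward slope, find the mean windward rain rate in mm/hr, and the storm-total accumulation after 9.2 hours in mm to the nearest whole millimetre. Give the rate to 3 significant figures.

R ≈ 30.4 mm/hr; total ≈ 280 mm

Incoming column moisture flux per unit ridge length: F = V × PW = 24.9 × 54.6 = 1359.54 mm·m/s.
Spread over the 66 km slope with efficiency ε = 0.41: R = ε·F/W = 0.41 × 1359.54 / 66000 m = 8.446e-03 mm/s.
R = 8.446e-03 × 3600 = 30.4 mm/hr.
Over 9.2 h: total = 30.4 × 9.2 = 279.68 ≈ 280 mm.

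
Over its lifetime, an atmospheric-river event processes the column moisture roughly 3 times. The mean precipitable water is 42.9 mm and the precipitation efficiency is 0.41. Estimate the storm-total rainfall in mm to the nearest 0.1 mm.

Each cycle deposits ε × PW = 0.41 × 42.9 = 17.589 mm.
Over 3 cycles: 3 × 17.589 = 52.8 mm.

rainfall ≈ 52.8 mm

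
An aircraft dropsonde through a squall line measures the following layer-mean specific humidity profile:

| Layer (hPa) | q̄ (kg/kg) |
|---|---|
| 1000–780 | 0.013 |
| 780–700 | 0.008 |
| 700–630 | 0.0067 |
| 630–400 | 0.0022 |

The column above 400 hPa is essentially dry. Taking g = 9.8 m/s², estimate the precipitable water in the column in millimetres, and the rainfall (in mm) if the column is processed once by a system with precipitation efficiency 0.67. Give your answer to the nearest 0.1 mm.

PW ≈ 45.7 mm; rainfall ≈ 30.6 mm

Precipitable water is the column-integrated vapour mass per unit area: PW = (1/g) Σ q̄ Δp, with q in kg/kg and Δp in Pa (1 kg/m² of water = 1 mm).
Layer 1000–780 hPa: Δp = 220 hPa = 22000 Pa, q̄ = 0.013 kg/kg → 0.013 × 22000 / 9.8 = 29.18 mm
Layer 780–700 hPa: Δp = 80 hPa = 8000 Pa, q̄ = 0.008 kg/kg → 0.008 × 8000 / 9.8 = 6.53 mm
Layer 700–630 hPa: Δp = 70 hPa = 7000 Pa, q̄ = 0.0067 kg/kg → 0.0067 × 7000 / 9.8 = 4.79 mm
Layer 630–400 hPa: Δp = 230 hPa = 23000 Pa, q̄ = 0.0022 kg/kg → 0.0022 × 23000 / 9.8 = 5.16 mm
PW = 29.18 + 6.53 + 4.79 + 5.16 = 45.66 ≈ 45.7 mm.
Rainfall = ε × PW = 0.67 × 45.7 = 30.6 mm.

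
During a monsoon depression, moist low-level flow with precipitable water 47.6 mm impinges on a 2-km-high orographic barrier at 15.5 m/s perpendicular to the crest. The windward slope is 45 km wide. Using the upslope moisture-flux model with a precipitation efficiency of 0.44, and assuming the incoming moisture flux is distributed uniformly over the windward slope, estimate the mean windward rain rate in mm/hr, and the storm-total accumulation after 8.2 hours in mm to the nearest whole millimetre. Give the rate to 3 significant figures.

R ≈ 26.0 mm/hr; total ≈ 213 mm

Incoming column moisture flux per unit ridge length: F = V × PW = 15.5 × 47.6 = 737.8 mm·m/s.
Spread over the 45 km slope with efficiency ε = 0.44: R = ε·F/W = 0.44 × 737.8 / 45000 m = 7.214e-03 mm/s.
R = 7.214e-03 × 3600 = 26.0 mm/hr.
Over 8.2 h: total = 26.0 × 8.2 = 213.2 ≈ 213 mm.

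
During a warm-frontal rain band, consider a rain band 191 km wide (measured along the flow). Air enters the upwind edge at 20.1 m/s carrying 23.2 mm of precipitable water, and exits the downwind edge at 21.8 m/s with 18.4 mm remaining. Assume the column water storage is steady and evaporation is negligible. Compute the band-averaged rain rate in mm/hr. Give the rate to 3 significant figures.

R ≈ 1.23 mm/hr

Column moisture flux per unit crosswind length is F = V × PW.
Inflow: F_in = 20.1 × 23.2 = 466.32 mm·m/s
Outflow: F_out = 21.8 × 18.4 = 401.12 mm·m/s
Steady-state rate R = (F_in − F_out)/L = (466.32 − 401.12) / 191000 m = 3.414e-04 mm/s.
R = 3.414e-04 × 3600 = 1.23 mm/hr.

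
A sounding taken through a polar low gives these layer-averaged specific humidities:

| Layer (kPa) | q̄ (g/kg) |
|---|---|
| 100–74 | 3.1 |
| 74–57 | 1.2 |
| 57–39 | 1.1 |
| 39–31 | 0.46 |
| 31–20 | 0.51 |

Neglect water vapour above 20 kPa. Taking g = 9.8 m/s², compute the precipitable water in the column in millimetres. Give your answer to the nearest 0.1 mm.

PW ≈ 13.3 mm

Precipitable water is the column-integrated vapour mass per unit area: PW = (1/g) Σ q̄ Δp, with q in kg/kg and Δp in Pa (1 kg/m² of water = 1 mm).
Layer 100–74 kPa: Δp = 260 hPa = 26000 Pa, q̄ = 0.0031 kg/kg → 0.0031 × 26000 / 9.8 = 8.22 mm
Layer 74–57 kPa: Δp = 170 hPa = 17000 Pa, q̄ = 0.0012 kg/kg → 0.0012 × 17000 / 9.8 = 2.08 mm
Layer 57–39 kPa: Δp = 180 hPa = 18000 Pa, q̄ = 0.0011 kg/kg → 0.0011 × 18000 / 9.8 = 2.02 mm
Layer 39–31 kPa: Δp = 80 hPa = 8000 Pa, q̄ = 0.00046 kg/kg → 0.00046 × 8000 / 9.8 = 0.38 mm
Layer 31–20 kPa: Δp = 110 hPa = 11000 Pa, q̄ = 0.00051 kg/kg → 0.00051 × 11000 / 9.8 = 0.57 mm
PW = 8.22 + 2.08 + 2.02 + 0.38 + 0.57 = 13.27 ≈ 13.3 mm.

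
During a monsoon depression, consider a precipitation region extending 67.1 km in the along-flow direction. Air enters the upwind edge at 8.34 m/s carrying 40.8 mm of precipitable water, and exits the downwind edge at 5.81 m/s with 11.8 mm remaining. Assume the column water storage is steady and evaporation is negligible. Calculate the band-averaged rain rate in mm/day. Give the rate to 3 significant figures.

Column moisture flux per unit crosswind length is F = V × PW.
Inflow: F_in = 8.34 × 40.8 = 340.272 mm·m/s
Outflow: F_out = 5.81 × 11.8 = 68.558 mm·m/s
Steady-state rate R = (F_in − F_out)/L = (340.272 − 68.558) / 67100 m = 4.049e-03 mm/s.
R = 4.049e-03 × 3600 × 24 = 350 mm/day.

R ≈ 350 mm/day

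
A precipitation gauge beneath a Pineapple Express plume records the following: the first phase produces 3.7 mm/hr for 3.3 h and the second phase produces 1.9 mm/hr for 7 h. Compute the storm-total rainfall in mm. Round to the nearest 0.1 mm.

total ≈ 25.5 mm

Total = Σ Rᵢ Δtᵢ = 3.7 × 3.3 + 1.9 × 7
      = 12.21 + 13.3 = 25.5 mm.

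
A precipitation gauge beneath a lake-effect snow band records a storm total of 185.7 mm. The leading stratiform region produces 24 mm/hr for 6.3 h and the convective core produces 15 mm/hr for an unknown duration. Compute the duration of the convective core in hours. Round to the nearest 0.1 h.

Known phases: 24 × 6.3 = 151.2 mm.
Remaining depth = 185.7 − 151.2 = 34.5 mm.
Duration = 34.5 / 15 = 2.3 h.

duration ≈ 2.3 h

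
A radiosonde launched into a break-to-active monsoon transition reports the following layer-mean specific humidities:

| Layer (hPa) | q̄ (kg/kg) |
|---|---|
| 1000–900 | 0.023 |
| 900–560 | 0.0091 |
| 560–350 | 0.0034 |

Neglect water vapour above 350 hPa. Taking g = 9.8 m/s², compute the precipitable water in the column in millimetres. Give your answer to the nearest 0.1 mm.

Precipitable water is the column-integrated vapour mass per unit area: PW = (1/g) Σ q̄ Δp, with q in kg/kg and Δp in Pa (1 kg/m² of water = 1 mm).
Layer 1000–900 hPa: Δp = 100 hPa = 10000 Pa, q̄ = 0.023 kg/kg → 0.023 × 10000 / 9.8 = 23.47 mm
Layer 900–560 hPa: Δp = 340 hPa = 34000 Pa, q̄ = 0.0091 kg/kg → 0.0091 × 34000 / 9.8 = 31.57 mm
Layer 560–350 hPa: Δp = 210 hPa = 21000 Pa, q̄ = 0.0034 kg/kg → 0.0034 × 21000 / 9.8 = 7.29 mm
PW = 23.47 + 31.57 + 7.29 = 62.33 ≈ 62.3 mm.

PW ≈ 62.3 mm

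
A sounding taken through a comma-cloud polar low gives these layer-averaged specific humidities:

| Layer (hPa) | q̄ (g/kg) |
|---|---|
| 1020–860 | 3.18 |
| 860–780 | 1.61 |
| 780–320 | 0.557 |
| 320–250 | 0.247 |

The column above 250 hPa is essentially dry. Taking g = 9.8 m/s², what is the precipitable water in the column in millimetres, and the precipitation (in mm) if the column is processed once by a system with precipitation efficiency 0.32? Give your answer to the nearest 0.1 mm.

PW ≈ 9.3 mm; precipitation ≈ 3.0 mm

Precipitable water is the column-integrated vapour mass per unit area: PW = (1/g) Σ q̄ Δp, with q in kg/kg and Δp in Pa (1 kg/m² of water = 1 mm).
Layer 1020–860 hPa: Δp = 160 hPa = 16000 Pa, q̄ = 0.00318 kg/kg → 0.00318 × 16000 / 9.8 = 5.19 mm
Layer 860–780 hPa: Δp = 80 hPa = 8000 Pa, q̄ = 0.00161 kg/kg → 0.00161 × 8000 / 9.8 = 1.31 mm
Layer 780–320 hPa: Δp = 460 hPa = 46000 Pa, q̄ = 0.000557 kg/kg → 0.000557 × 46000 / 9.8 = 2.61 mm
Layer 320–250 hPa: Δp = 70 hPa = 7000 Pa, q̄ = 0.000247 kg/kg → 0.000247 × 7000 / 9.8 = 0.18 mm
PW = 5.19 + 1.31 + 2.61 + 0.18 = 9.29 ≈ 9.3 mm.
Precipitation = ε × PW = 0.32 × 9.3 = 3.0 mm.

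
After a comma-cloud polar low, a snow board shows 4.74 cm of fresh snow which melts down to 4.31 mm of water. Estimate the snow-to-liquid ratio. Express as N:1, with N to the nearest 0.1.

Ratio = snow depth / SWE = 47.4 mm / 4.31 mm = 11.0, i.e. 11.0:1.

ratio ≈ 11.0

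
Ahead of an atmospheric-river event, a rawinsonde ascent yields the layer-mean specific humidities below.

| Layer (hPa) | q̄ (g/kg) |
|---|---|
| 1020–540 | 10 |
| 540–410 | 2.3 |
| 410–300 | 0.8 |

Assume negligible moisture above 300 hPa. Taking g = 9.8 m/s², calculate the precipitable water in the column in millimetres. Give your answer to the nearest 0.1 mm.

PW ≈ 52.9 mm

Precipitable water is the column-integrated vapour mass per unit area: PW = (1/g) Σ q̄ Δp, with q in kg/kg and Δp in Pa (1 kg/m² of water = 1 mm).
Layer 1020–540 hPa: Δp = 480 hPa = 48000 Pa, q̄ = 0.01 kg/kg → 0.01 × 48000 / 9.8 = 48.98 mm
Layer 540–410 hPa: Δp = 130 hPa = 13000 Pa, q̄ = 0.0023 kg/kg → 0.0023 × 13000 / 9.8 = 3.05 mm
Layer 410–300 hPa: Δp = 110 hPa = 11000 Pa, q̄ = 0.0008 kg/kg → 0.0008 × 11000 / 9.8 = 0.90 mm
PW = 48.98 + 3.05 + 0.90 = 52.93 ≈ 52.9 mm.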